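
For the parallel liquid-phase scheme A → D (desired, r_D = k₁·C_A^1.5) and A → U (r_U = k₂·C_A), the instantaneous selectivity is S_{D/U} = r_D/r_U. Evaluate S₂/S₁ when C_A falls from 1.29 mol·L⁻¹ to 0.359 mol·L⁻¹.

S_{D/U} = (k₁/k₂)·C_A^0.5, so S₂/S₁ = (C_{A,2}/C_{A,1})^0.5.
= (0.359/1.29)^0.5 = (0.2783)^0.5 = 0.528.

0.528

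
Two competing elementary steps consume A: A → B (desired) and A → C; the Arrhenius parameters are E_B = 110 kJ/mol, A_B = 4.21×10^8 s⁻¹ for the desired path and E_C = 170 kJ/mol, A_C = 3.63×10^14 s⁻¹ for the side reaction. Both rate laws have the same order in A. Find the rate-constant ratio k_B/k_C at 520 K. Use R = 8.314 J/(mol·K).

k_B/k_C = (A_B/A_C)·exp[−(E_B−E_C)/(RT)] = (A_B/A_C)·exp[(E_C−E_B)/(RT)].
(E_C−E_B)/(RT) = (170−110)×10³/(8.314×520) = 60000/4323 = 13.88.
k_B/k_C = (4.21×10^8/3.63×10^14)·exp(13.88) = 1.160×10^-6 × 1.065×10^6 = 1.24.

1.24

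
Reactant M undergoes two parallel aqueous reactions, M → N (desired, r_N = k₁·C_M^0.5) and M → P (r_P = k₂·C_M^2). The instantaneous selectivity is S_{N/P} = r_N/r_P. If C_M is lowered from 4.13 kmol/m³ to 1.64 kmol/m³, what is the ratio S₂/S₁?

4.00

S_{N/P} = (k₁/k₂)·C_M^-1.5, so S₂/S₁ = (C_{M,2}/C_{M,1})^-1.5.
= (1.64/4.13)^(-1.5) = (0.3971)^(-1.5) = 4.00.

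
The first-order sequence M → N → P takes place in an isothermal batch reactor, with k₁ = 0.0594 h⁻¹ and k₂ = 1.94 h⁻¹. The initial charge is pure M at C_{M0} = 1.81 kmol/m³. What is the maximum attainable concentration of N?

Evaluating C_N at t_opt = ln(k₂/k₁)/(k₂−k₁) gives C_{N,max}/C_{M0} = (k₁/k₂)^[k₂/(k₂−k₁)].
= (0.0594/1.94)^(1.94/(1.94−0.0594)) = (0.03062)^(1.032) = 0.02743.
C_{N,max} = 0.02743×1.81 = 0.0496 kmol/m³.

0.0496 kmol/m³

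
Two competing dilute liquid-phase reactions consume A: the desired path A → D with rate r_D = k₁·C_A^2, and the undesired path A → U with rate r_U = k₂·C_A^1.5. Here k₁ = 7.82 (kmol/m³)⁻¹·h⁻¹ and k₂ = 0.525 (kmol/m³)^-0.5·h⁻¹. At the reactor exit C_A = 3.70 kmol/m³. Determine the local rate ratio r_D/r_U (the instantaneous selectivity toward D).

S_{D/U} = r_D/r_U = (k₁·C_A^2)/(k₂·C_A^1.5) = (k₁/k₂)·C_A^0.5.
= (7.82×3.700^2) / (0.525×3.700^1.5) = 107.1/3.736 = 28.7.

28.7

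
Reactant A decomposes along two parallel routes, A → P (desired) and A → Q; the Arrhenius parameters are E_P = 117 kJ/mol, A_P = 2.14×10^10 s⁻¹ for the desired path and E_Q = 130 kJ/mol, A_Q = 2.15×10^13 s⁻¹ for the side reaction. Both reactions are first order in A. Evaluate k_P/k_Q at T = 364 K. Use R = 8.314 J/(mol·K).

With equal orders, S_{P/Q} = k_P/k_Q = (A_P/A_Q)·exp[(E_Q−E_P)/(RT)].
(E_Q−E_P)/(RT) = (130−117)×10³/(8.314×364) = 13000/3026 = 4.296.
k_P/k_Q = (2.14×10^10/2.15×10^13)·exp(4.296) = 9.953×10^-4 × 73.38 = 0.0730.

0.0730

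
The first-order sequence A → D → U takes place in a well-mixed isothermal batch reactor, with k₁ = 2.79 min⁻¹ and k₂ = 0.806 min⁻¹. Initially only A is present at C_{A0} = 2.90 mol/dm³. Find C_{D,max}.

At the optimum, C_{D,max}/C_{A0} = (k₁/k₂)^[k₂/(k₂−k₁)].
= (2.79/0.806)^(0.806/(0.806−2.79)) = (3.462)^(-0.4063) = 0.6038.
C_{D,max} = 0.6038×2.90 = 1.75 mol/dm³.

1.75 mol/dm³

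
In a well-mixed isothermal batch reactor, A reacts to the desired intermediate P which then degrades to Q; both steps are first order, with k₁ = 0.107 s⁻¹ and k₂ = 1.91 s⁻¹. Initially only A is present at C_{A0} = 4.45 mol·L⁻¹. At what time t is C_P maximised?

Setting dC_P/dt = 0 gives t_opt = ln(k₂/k₁)/(k₂−k₁).
= ln(1.91/0.107)/(1.91−0.107) = ln(17.85)/1.803 = 2.882/1.803 = 1.60 s.

1.60 s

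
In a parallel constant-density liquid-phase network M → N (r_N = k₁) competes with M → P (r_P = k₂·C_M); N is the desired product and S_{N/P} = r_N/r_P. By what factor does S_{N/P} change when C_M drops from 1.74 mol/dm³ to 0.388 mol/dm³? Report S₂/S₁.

S_{N/P} = (k₁/k₂)·C_M⁻¹, so S₂/S₁ = (C_{M,2}/C_{M,1})⁻¹.
= 1.74/0.388 = 4.48.
Selectivity toward N rises as C_M falls — low-concentration operation is favoured.

4.48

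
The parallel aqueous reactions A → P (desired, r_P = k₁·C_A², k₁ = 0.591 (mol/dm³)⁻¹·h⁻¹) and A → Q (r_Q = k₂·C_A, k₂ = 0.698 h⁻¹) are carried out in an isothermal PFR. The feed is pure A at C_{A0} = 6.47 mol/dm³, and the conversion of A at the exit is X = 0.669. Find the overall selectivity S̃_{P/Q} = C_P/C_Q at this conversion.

3.39

C_A = C_{A0}(1−X) = 2.142 mol/dm³.
Along a PFR/batch, dC_Q/dC_A = −r_Q/(r_P+r_Q) = −k₂/(k₂+k₁·C_A).
Integrating from C_{A0} to C_A: C_Q = (0.698/0.591)·ln[(0.698+0.591·6.47)/(0.698+0.591·2.14)] = 1.181·ln(4.522/1.964) = 0.9851 mol/dm³.
Then C_P = (C_{A0}−C_A) − C_Q = 4.328 − 0.9851 = 3.343 mol/dm³.
S̃_{P/Q} = C_P/C_Q = 3.343/0.9851 = 3.39.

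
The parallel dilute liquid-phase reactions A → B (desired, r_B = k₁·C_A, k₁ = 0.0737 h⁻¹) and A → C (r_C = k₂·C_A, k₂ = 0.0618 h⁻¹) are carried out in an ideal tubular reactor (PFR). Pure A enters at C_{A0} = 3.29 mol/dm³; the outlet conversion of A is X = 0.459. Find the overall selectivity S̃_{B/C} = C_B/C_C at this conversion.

C_A = C_{A0}(1−X) = 1.780 mol/dm³.
Both paths are first order in A, so the instantaneous fraction to B is constant: dC_B/d(−C_A) = k₁/(k₁+k₂) = 0.5439.
C_B = 0.5439·(C_{A0}−C_A) = 0.5439×1.510 = 0.821 mol/dm³.
C_C = (C_{A0}−C_A)−C_B = 0.6887 mol/dm³; S̃_{B/C} = 0.8214/0.6887 = 1.19.

1.19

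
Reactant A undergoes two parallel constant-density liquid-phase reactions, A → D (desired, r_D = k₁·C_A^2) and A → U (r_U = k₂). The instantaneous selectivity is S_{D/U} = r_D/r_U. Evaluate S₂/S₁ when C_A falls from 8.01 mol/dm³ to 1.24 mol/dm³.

S_{D/U} = (k₁/k₂)·C_A^2, so S₂/S₁ = (C_{A,2}/C_{A,1})^2.
= (1.24/8.01)^2 = (0.1548)^2 = 0.0240.
Selectivity toward D falls as C_A falls — high-concentration operation is favoured.

0.0240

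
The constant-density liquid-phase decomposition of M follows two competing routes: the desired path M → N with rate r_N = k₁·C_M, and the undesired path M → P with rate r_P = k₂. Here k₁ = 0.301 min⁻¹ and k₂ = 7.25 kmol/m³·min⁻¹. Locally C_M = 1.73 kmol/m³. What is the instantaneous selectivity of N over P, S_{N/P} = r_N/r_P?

S_{N/P} = r_N/r_P = (k₁·C_M)/(k₂) = (k₁/k₂)·C_M.
= (0.301×1.730) / (7.25) = 0.5207/7.250 = 0.0718.

0.0718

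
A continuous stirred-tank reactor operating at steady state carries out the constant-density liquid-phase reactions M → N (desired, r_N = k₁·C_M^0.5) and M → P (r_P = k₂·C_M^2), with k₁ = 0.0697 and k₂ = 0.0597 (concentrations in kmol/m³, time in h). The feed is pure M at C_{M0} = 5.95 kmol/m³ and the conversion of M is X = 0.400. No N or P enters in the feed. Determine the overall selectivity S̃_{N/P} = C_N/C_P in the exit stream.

Exit C_M = C_{M0}(1−X) = 5.95×0.600 = 3.570 kmol/m³.
Rates in a CSTR are evaluated at the outlet concentration: r_N = 0.0697×3.570^0.5 = 0.1317, r_P = 0.0597×3.570^2 = 0.7609.
Overall selectivity = C_N/C_P = r_Nτ/(r_Pτ) = r_N/r_P = 0.173.

0.173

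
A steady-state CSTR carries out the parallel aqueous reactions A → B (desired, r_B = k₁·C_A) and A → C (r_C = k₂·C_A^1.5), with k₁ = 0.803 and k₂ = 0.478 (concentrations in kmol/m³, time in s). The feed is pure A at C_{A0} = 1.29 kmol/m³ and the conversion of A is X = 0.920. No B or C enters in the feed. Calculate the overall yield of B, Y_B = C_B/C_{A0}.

Exit C_A = C_{A0}(1−X) = 1.29×0.0800 = 0.1032 kmol/m³.
In a CSTR the entire volume is at exit conditions, so r_B = 0.803×0.1032 = 0.08287 and r_C = 0.478×0.1032^1.5 = 0.01585.
Fraction of consumed A going to B: r_B/(r_B+r_C) = 0.8395.
C_B = 0.8395·C_{A0}·X = 0.8395×1.29×0.920 = 0.996 kmol/m³; Y_B = C_B/C_{A0} = 0.772.

0.772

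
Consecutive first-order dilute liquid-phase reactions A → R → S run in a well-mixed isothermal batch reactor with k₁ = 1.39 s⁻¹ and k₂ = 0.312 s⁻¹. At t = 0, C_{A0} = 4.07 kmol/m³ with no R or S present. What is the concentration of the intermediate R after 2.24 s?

The intermediate concentration in a first-order A→B→C sequence is C_R = k₁C_{A0}(e^(−k₁t) − e^(−k₂t))/(k₂−k₁).
e^(−k₁t) = e^(−1.39×2.24) = e^(−3.114) = 0.04444; e^(−k₂t) = e^(−0.6989) = 0.4971.
C_R = 1.39×4.07/(0.312−1.39) × (0.04444−0.4971) = (-5.248)×(-0.4527) = 2.376 kmol/m³.

2.38 kmol/m³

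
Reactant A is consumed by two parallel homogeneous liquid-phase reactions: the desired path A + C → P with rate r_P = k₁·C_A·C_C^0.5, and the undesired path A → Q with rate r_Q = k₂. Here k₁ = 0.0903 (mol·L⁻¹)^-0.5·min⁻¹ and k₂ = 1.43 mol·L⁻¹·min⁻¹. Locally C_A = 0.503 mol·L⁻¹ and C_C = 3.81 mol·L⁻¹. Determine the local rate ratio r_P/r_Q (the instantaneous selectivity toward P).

0.0620

S_{P/Q} = r_P/r_Q = (k₁·C_A·C_C^0.5)/(k₂) = (k₁/k₂)·C_A·C_C^0.5.
= (0.0903×0.5030×3.810^0.5) / (1.43) = 0.08866/1.430 = 0.0620.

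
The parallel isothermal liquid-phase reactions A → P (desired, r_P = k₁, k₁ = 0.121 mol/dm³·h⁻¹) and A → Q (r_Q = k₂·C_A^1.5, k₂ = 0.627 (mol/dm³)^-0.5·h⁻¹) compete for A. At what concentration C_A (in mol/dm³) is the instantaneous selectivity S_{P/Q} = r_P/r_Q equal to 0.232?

0.884 mol/dm³

S_{P/Q} = (k₁/k₂)·C_A^-1.5 ⇒ C_A = (S·k₂/k₁)^(1/(-1.5)).
= (0.232×0.627/0.121)^(-0.6667) = (1.202)^(-0.6667) = 0.884 mol/dm³.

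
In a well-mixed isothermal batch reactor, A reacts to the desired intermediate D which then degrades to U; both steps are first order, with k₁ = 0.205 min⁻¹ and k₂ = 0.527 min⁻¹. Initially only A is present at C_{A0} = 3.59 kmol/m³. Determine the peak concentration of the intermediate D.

0.766 kmol/m³

At the optimum, C_{D,max}/C_{A0} = (k₁/k₂)^[k₂/(k₂−k₁)].
= (0.205/0.527)^(0.527/(0.527−0.205)) = (0.3890)^(1.637) = 0.2132.
C_{D,max} = 0.2132×3.59 = 0.766 kmol/m³.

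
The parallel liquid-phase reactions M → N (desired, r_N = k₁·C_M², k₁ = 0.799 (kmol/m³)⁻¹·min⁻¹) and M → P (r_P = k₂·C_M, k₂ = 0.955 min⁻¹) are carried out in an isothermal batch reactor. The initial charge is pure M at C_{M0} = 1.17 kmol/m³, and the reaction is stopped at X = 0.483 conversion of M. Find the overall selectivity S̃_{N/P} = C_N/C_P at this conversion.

C_M = C_{M0}(1−X) = 0.6049 kmol/m³.
Along a PFR/batch, dC_P/dC_M = −r_P/(r_N+r_P) = −k₂/(k₂+k₁·C_M).
Integrating from C_{M0} to C_M: C_P = (0.955/0.799)·ln[(0.955+0.799·1.17)/(0.955+0.799·0.605)] = 1.195·ln(1.890/1.438) = 0.3263 kmol/m³.
Then C_N = (C_{M0}−C_M) − C_P = 0.5651 − 0.3263 = 0.2388 kmol/m³.
S̃_{N/P} = C_N/C_P = 0.2388/0.3263 = 0.732.

0.732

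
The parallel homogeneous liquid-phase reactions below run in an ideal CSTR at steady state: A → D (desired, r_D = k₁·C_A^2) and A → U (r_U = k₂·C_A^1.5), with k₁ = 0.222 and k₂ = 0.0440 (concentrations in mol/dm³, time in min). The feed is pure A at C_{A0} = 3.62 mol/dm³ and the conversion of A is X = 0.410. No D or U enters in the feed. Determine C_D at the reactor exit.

Exit C_A = C_{A0}(1−X) = 3.62×0.590 = 2.136 mol/dm³.
A CSTR operates uniformly at the exit composition, giving r_D = 1.013 and r_U = 0.1373 (each k·C_A^n at C_A = 2.136).
Fraction of consumed A going to D: r_D/(r_D+r_U) = 0.8806.
C_D = 0.8806·C_{A0}·X = 0.8806×3.62×0.410 = 1.31 mol/dm³.

1.31 mol/dm³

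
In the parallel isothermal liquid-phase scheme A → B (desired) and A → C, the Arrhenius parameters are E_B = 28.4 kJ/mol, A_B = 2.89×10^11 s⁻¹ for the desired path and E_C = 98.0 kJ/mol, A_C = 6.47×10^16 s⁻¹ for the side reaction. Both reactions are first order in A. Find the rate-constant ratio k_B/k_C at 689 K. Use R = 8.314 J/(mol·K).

0.845

k_B/k_C = (A_B/A_C)·exp[−(E_B−E_C)/(RT)] = (A_B/A_C)·exp[(E_C−E_B)/(RT)].
(E_C−E_B)/(RT) = (98.0−28.4)×10³/(8.314×689) = 69600/5728 = 12.15.
k_B/k_C = (2.89×10^11/6.47×10^16)·exp(12.15) = 4.467×10^-6 × 1.891×10^5 = 0.845.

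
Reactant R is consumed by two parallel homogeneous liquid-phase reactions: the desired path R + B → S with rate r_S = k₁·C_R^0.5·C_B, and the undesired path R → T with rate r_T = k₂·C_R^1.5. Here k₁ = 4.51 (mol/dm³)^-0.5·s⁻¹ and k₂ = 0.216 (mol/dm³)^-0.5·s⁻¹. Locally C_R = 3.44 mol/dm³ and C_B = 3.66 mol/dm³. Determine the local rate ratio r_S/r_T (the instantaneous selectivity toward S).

22.2

S_{S/T} = r_S/r_T = (k₁·C_R^0.5·C_B)/(k₂·C_R^1.5) = (k₁/k₂)·C_R⁻¹·C_B.
= (4.51×3.440^0.5×3.660) / (0.216×3.440^1.5) = 30.62/1.378 = 22.2.
The undesired path is higher order in R, so low C_R (CSTR or dilute feed) favours S.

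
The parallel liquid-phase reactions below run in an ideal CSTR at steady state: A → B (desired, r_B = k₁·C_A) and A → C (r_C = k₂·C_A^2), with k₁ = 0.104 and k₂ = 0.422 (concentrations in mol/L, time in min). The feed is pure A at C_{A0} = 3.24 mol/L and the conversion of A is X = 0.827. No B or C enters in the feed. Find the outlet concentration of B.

Exit C_A = C_{A0}(1−X) = 3.24×0.173 = 0.5605 mol/L.
In a CSTR the entire volume is at exit conditions, so r_B = 0.104×0.5605 = 0.05829 and r_C = 0.422×0.5605^2 = 0.1326.
Fraction of consumed A going to B: r_B/(r_B+r_C) = 0.3054.
C_B = 0.3054·C_{A0}·X = 0.3054×3.24×0.827 = 0.818 mol/L.

0.818 mol/L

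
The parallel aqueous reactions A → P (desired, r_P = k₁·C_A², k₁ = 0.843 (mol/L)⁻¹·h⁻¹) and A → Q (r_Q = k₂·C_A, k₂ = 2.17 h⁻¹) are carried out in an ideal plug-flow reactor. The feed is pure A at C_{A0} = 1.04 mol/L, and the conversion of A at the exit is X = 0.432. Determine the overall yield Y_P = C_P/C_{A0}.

0.103

C_A = C_{A0}(1−X) = 0.5907 mol/L.
Along a PFR/batch, dC_Q/dC_A = −r_Q/(r_P+r_Q) = −k₂/(k₂+k₁·C_A).
Integrating from C_{A0} to C_A: C_Q = (2.17/0.843)·ln[(2.17+0.843·1.04)/(2.17+0.843·0.591)] = 2.574·ln(3.047/2.668) = 0.3417 mol/L.
Then C_P = (C_{A0}−C_A) − C_Q = 0.4493 − 0.3417 = 0.1076 mol/L.
Y_P = C_P/C_{A0} = 0.1076/1.04 = 0.103.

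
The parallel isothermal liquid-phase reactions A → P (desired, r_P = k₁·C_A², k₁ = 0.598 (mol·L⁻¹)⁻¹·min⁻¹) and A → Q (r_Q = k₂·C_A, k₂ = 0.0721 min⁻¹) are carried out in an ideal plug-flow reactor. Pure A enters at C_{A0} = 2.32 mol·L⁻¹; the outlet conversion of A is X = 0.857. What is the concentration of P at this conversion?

C_A = C_{A0}(1−X) = 0.3318 mol·L⁻¹.
Along a PFR/batch, dC_Q/dC_A = −r_Q/(r_P+r_Q) = −k₂/(k₂+k₁·C_A).
Integrating from C_{A0} to C_A: C_Q = (0.0721/0.598)·ln[(0.0721+0.598·2.32)/(0.0721+0.598·0.332)] = 0.1206·ln(1.459/0.2705) = 0.2032 mol·L⁻¹.
Then C_P = (C_{A0}−C_A) − C_Q = 1.988 − 0.2032 = 1.785 mol·L⁻¹.

1.79 mol·L⁻¹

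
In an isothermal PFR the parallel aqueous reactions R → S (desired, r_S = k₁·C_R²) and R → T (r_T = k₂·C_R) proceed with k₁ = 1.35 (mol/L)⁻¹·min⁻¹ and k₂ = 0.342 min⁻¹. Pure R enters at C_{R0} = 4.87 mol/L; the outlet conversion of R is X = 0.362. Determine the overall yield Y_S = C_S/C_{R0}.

C_R = C_{R0}(1−X) = 3.107 mol/L.
Along a PFR/batch, dC_T/dC_R = −r_T/(r_S+r_T) = −k₂/(k₂+k₁·C_R).
Integrating from C_{R0} to C_R: C_T = (0.342/1.35)·ln[(0.342+1.35·4.87)/(0.342+1.35·3.11)] = 0.2533·ln(6.917/4.537) = 0.1068 mol/L.
Then C_S = (C_{R0}−C_R) − C_T = 1.763 − 0.1068 = 1.656 mol/L.
Y_S = C_S/C_{R0} = 1.656/4.87 = 0.340.

0.340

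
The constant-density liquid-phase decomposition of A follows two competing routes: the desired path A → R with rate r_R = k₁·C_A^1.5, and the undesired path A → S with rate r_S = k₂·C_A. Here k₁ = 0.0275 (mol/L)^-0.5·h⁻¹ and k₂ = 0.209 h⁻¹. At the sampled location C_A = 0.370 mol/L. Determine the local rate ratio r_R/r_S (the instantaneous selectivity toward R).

0.0800

S_{R/S} = r_R/r_S = (k₁·C_A^1.5)/(k₂·C_A) = (k₁/k₂)·C_A^0.5.
= (0.0275×0.3700^1.5) / (0.209×0.3700) = 0.006189/0.07733 = 0.0800.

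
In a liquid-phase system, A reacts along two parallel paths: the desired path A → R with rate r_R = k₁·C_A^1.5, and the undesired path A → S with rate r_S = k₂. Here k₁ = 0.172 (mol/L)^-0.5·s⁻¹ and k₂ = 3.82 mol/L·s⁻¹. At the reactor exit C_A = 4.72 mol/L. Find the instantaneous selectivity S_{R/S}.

0.462

S_{R/S} = r_R/r_S = (k₁·C_A^1.5)/(k₂) = (k₁/k₂)·C_A^1.5.
= (0.172×4.720^1.5) / (3.82) = 1.764/3.820 = 0.462.
Since the desired path is higher order in A, keeping C_A high (PFR or concentrated feed) favours R.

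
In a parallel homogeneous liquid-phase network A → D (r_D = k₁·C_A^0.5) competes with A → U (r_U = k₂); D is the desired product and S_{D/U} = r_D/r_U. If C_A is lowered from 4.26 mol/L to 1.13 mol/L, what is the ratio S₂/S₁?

S_{D/U} = (k₁/k₂)·C_A^0.5, so S₂/S₁ = (C_{A,2}/C_{A,1})^0.5.
= (1.13/4.26)^0.5 = (0.2653)^0.5 = 0.515.
Selectivity toward D falls as C_A falls — high-concentration operation is favoured.

0.515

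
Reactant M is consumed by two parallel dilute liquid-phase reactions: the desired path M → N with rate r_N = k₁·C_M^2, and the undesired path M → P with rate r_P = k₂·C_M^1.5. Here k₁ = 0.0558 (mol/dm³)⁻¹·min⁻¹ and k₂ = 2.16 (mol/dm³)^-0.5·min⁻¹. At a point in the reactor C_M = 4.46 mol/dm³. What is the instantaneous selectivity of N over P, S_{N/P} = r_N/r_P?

0.0546

S_{N/P} = r_N/r_P = (k₁·C_M^2)/(k₂·C_M^1.5) = (k₁/k₂)·C_M^0.5.
= (0.0558×4.460^2) / (2.16×4.460^1.5) = 1.110/20.34 = 0.0546.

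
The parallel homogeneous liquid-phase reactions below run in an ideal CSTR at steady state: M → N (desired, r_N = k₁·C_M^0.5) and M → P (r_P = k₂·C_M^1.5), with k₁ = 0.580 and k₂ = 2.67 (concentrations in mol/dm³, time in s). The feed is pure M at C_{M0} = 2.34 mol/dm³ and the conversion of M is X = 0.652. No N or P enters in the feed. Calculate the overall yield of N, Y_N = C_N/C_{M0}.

Exit C_M = C_{M0}(1−X) = 2.34×0.348 = 0.8143 mol/dm³.
Rates in a CSTR are evaluated at the outlet concentration: r_N = 0.580×0.8143^0.5 = 0.5234, r_P = 2.67×0.8143^1.5 = 1.962.
Fraction of consumed M going to N: r_N/(r_N+r_P) = 0.2106.
C_N = 0.2106·C_{M0}·X = 0.2106×2.34×0.652 = 0.321 mol/dm³; Y_N = C_N/C_{M0} = 0.137.

0.137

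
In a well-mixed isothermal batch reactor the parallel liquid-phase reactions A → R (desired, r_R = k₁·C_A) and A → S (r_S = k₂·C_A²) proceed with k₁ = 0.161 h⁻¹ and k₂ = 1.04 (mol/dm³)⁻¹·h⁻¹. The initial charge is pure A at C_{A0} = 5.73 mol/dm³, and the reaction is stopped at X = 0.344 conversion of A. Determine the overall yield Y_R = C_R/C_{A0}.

C_A = C_{A0}(1−X) = 3.759 mol/dm³.
Along a PFR/batch, dC_R/dC_A = −r_R/(r_R+r_S) = −k₁/(k₁+k₂·C_A).
Integrating from C_{A0} to C_A: C_R = (0.161/1.04)·ln[(0.161+1.04·5.73)/(0.161+1.04·3.76)] = 0.1548·ln(6.120/4.070) = 0.06315 mol/dm³.
Y_R = C_R/C_{A0} = 0.06315/5.73 = 0.0110.

0.0110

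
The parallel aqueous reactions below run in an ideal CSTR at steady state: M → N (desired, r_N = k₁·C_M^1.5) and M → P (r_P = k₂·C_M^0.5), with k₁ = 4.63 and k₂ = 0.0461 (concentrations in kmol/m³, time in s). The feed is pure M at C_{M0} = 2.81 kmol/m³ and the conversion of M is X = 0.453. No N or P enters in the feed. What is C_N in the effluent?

Exit C_M = C_{M0}(1−X) = 2.81×0.547 = 1.537 kmol/m³.
Rates in a CSTR are evaluated at the outlet concentration: r_N = 4.63×1.537^1.5 = 8.823, r_P = 0.0461×1.537^0.5 = 0.05715.
Fraction of consumed M going to N: r_N/(r_N+r_P) = 0.9936.
C_N = 0.9936·C_{M0}·X = 0.9936×2.81×0.453 = 1.26 kmol/m³.

1.26 kmol/m³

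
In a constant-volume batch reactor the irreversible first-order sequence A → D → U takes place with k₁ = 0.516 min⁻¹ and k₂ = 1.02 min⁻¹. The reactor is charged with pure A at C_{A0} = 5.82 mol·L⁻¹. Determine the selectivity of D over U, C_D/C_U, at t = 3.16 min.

0.248

Solving the coupled first-order balances gives C_D(t) = [k₁/(k₂−k₁)]·C_{A0}·(e^(−k₁t) − e^(−k₂t)).
e^(−k₁t) = e^(−0.516×3.16) = e^(−1.631) = 0.1958; e^(−k₂t) = e^(−3.223) = 0.03983.
C_D = 0.516×5.82/(1.02−0.516) × (0.1958−0.03983) = 5.959×0.1560 = 0.9295 mol·L⁻¹.
C_A = C_{A0}e^(−k₁t) = 1.140 mol·L⁻¹, so C_U = C_{A0}−C_A−C_D = 3.751 mol·L⁻¹; C_D/C_U = 0.248.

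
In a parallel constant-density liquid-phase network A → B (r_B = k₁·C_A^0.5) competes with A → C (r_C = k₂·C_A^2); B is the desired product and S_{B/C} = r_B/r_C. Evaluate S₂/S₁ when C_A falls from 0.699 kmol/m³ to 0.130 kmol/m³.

S_{B/C} = (k₁/k₂)·C_A^-1.5, so S₂/S₁ = (C_{A,2}/C_{A,1})^-1.5.
= (0.130/0.699)^(-1.5) = (0.1860)^(-1.5) = 12.5.

12.5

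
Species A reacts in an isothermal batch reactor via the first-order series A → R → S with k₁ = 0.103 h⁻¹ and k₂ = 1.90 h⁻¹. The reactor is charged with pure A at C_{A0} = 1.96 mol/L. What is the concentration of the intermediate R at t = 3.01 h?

0.0820 mol/L

Solving the coupled first-order balances gives C_R(t) = [k₁/(k₂−k₁)]·C_{A0}·(e^(−k₁t) − e^(−k₂t)).
e^(−k₁t) = e^(−0.103×3.01) = e^(−0.3100) = 0.7334; e^(−k₂t) = e^(−5.719) = 0.003283.
C_R = 0.103×1.96/(1.90−0.103) × (0.7334−0.003283) = 0.1123×0.7301 = 0.08203 mol/L.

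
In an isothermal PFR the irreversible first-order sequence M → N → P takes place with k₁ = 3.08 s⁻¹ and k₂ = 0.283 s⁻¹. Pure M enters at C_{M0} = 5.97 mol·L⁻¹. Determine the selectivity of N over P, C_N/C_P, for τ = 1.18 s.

Solving the coupled first-order balances gives C_N(τ) = [k₁/(k₂−k₁)]·C_{M0}·(e^(−k₁τ) − e^(−k₂τ)).
e^(−k₁τ) = e^(−3.08×1.18) = e^(−3.634) = 0.02640; e^(−k₂τ) = e^(−0.3339) = 0.7161.
C_N = 3.08×5.97/(0.283−3.08) × (0.02640−0.7161) = (-6.574)×(-0.6897) = 4.534 mol·L⁻¹.
C_M = C_{M0}e^(−k₁τ) = 0.1576 mol·L⁻¹, so C_P = C_{M0}−C_M−C_N = 1.278 mol·L⁻¹; C_N/C_P = 3.55.

3.55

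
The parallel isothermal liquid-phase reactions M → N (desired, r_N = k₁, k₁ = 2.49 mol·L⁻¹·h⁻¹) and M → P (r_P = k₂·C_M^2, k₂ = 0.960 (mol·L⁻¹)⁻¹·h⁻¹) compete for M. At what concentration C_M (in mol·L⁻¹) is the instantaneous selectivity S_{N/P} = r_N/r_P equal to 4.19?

S_{N/P} = (k₁/k₂)·C_M^-2 ⇒ C_M = (S·k₂/k₁)^(-0.5).
= (4.19×0.960/2.49)^(-0.5) = (1.615)^(-0.5) = 0.787 mol·L⁻¹.

0.787 mol·L⁻¹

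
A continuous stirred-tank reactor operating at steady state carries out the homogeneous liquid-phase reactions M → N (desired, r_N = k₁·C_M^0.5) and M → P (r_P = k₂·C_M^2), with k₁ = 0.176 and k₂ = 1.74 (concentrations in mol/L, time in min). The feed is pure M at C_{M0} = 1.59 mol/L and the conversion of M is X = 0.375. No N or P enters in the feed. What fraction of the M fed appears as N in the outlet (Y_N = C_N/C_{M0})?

0.0347

Exit C_M = C_{M0}(1−X) = 1.59×0.625 = 0.9938 mol/L.
Rates in a CSTR are evaluated at the outlet concentration: r_N = 0.176×0.9938^0.5 = 0.1754, r_P = 1.74×0.9938^2 = 1.718.
Fraction of consumed M going to N: r_N/(r_N+r_P) = 0.09265.
C_N = 0.09265·C_{M0}·X = 0.09265×1.59×0.375 = 0.0552 mol/L; Y_N = C_N/C_{M0} = 0.0347.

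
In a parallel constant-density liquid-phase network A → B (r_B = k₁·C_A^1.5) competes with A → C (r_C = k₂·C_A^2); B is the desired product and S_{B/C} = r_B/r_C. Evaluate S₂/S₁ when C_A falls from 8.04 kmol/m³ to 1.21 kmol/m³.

S_{B/C} = (k₁/k₂)·C_A^-0.5, so S₂/S₁ = (C_{A,2}/C_{A,1})^-0.5.
= (1.21/8.04)^(-0.5) = (0.1505)^(-0.5) = 2.58.
Selectivity toward B rises as C_A falls — low-concentration operation is favoured.

2.58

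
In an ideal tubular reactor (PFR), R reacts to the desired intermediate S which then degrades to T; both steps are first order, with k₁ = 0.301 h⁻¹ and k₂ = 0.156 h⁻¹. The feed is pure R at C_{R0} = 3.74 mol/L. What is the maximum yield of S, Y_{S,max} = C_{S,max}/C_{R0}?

0.493

Evaluating C_S at τ_opt = ln(k₂/k₁)/(k₂−k₁) gives C_{S,max}/C_{R0} = (k₁/k₂)^[k₂/(k₂−k₁)].
= (0.301/0.156)^(0.156/(0.156−0.301)) = (1.929)^(-1.076) = 0.4931.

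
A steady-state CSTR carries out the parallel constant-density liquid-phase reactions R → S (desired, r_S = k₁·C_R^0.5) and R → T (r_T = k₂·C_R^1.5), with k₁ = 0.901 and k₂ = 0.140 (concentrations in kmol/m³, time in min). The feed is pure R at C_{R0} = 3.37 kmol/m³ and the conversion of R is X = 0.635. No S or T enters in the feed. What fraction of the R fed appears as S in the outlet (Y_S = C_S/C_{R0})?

Exit C_R = C_{R0}(1−X) = 3.37×0.365 = 1.230 kmol/m³.
A CSTR operates uniformly at the exit composition, giving r_S = 0.9993 and r_T = 0.1910 (each k·C_R^n at C_R = 1.230).
Fraction of consumed R going to S: r_S/(r_S+r_T) = 0.8395.
C_S = 0.8395·C_{R0}·X = 0.8395×3.37×0.635 = 1.80 kmol/m³; Y_S = C_S/C_{R0} = 0.533.

0.533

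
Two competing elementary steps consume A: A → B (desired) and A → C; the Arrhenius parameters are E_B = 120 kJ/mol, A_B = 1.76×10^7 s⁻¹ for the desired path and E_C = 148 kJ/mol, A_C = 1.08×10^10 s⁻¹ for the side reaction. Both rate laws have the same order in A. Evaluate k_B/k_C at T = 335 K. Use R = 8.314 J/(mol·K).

With equal orders, S_{B/C} = k_B/k_C = (A_B/A_C)·exp[(E_C−E_B)/(RT)].
(E_C−E_B)/(RT) = (148−120)×10³/(8.314×335) = 28000/2785 = 10.05.
k_B/k_C = (1.76×10^7/1.08×10^10)·exp(10.05) = 0.001630 × 23229 = 37.9.
Since E_B < E_C, lowering the temperature improves selectivity toward B.

37.9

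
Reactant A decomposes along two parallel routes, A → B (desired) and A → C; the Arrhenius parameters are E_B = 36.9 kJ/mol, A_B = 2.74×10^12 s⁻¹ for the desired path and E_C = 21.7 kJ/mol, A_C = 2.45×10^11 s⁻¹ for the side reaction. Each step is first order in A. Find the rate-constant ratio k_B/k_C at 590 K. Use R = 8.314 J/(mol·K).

0.504

k_B/k_C = (A_B/A_C)·exp[−(E_B−E_C)/(RT)] = (A_B/A_C)·exp[(E_C−E_B)/(RT)].
(E_C−E_B)/(RT) = (21.7−36.9)×10³/(8.314×590) = -15200/4905 = -3.099.
k_B/k_C = (2.74×10^12/2.45×10^11)·exp(-3.099) = 11.18 × 0.04511 = 0.504.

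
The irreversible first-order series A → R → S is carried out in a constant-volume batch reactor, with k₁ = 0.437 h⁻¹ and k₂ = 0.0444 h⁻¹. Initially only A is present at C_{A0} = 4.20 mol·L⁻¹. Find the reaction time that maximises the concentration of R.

Setting dC_R/dt = 0 gives t_opt = ln(k₂/k₁)/(k₂−k₁).
= ln(0.0444/0.437)/(0.0444−0.437) = ln(0.1016)/-0.3926 = -2.287/-0.3926 = 5.82 h.

5.82 h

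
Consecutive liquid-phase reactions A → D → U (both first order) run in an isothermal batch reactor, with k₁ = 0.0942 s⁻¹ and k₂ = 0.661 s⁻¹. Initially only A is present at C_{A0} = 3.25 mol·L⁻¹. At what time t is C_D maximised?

For first-order series the maximum of C_D occurs at t_opt = ln(k₂/k₁)/(k₂−k₁).
= ln(0.661/0.0942)/(0.661−0.0942) = ln(7.017)/0.5668 = 1.948/0.5668 = 3.44 s.

3.44 s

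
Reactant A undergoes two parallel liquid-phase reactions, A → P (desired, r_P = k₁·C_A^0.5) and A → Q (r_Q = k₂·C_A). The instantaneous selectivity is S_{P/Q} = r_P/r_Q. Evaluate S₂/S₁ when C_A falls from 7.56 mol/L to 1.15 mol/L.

S_{P/Q} = (k₁/k₂)·C_A^-0.5, so S₂/S₁ = (C_{A,2}/C_{A,1})^-0.5.
= (1.15/7.56)^(-0.5) = (0.1521)^(-0.5) = 2.56.
Selectivity toward P rises as C_A falls — low-concentration operation is favoured.

2.56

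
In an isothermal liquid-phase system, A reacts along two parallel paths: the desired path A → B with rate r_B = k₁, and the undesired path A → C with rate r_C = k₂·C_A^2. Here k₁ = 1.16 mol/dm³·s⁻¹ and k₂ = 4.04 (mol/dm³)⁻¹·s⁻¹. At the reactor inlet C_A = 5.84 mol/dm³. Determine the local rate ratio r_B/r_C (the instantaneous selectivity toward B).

0.00842

S_{B/C} = r_B/r_C = (k₁)/(k₂·C_A^2) = (k₁/k₂)·C_A^-2.
= (1.16) / (4.04×5.840^2) = 1.160/137.8 = 0.00842.
The undesired path is higher order in A, so low C_A (CSTR or dilute feed) favours B.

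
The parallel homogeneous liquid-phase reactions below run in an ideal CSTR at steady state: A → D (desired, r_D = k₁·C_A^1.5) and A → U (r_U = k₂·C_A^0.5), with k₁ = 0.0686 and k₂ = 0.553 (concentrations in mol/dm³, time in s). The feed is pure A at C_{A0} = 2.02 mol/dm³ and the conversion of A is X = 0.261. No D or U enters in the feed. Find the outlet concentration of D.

Exit C_A = C_{A0}(1−X) = 2.02×0.739 = 1.493 mol/dm³.
In a CSTR the entire volume is at exit conditions, so r_D = 0.0686×1.493^1.5 = 0.1251 and r_U = 0.553×1.493^0.5 = 0.6757.
Fraction of consumed A going to D: r_D/(r_D+r_U) = 0.1562.
C_D = 0.1562·C_{A0}·X = 0.1562×2.02×0.261 = 0.0824 mol/dm³.

0.0824 mol/dm³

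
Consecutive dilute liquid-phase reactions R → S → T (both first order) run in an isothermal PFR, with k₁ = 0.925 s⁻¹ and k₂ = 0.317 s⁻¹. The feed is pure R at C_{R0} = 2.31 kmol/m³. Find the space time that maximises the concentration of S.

Setting dC_S/dτ = 0 gives τ_opt = ln(k₂/k₁)/(k₂−k₁).
= ln(0.317/0.925)/(0.317−0.925) = ln(0.3427)/-0.6080 = -1.071/-0.6080 = 1.76 s.

1.76 s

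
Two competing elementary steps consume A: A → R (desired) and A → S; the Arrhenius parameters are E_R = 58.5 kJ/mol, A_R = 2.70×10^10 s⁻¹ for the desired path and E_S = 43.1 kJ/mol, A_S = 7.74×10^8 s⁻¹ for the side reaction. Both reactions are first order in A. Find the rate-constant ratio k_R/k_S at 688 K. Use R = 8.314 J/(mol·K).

k_R/k_S = (A_R/A_S)·exp[−(E_R−E_S)/(RT)] = (A_R/A_S)·exp[(E_S−E_R)/(RT)].
(E_S−E_R)/(RT) = (43.1−58.5)×10³/(8.314×688) = -15400/5720 = -2.692.
k_R/k_S = (2.70×10^10/7.74×10^8)·exp(-2.692) = 34.88 × 0.06773 = 2.36.
Since E_R > E_S, raising the temperature improves selectivity toward R.

2.36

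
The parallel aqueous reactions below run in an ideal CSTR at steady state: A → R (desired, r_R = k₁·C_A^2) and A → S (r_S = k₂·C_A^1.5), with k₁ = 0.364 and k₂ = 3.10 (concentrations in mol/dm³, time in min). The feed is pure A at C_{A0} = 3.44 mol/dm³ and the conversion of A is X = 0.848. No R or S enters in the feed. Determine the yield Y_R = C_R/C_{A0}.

Exit C_A = C_{A0}(1−X) = 3.44×0.152 = 0.5229 mol/dm³.
Rates in a CSTR are evaluated at the outlet concentration: r_R = 0.364×0.5229^2 = 0.09952, r_S = 3.10×0.5229^1.5 = 1.172.
Fraction of consumed A going to R: r_R/(r_R+r_S) = 0.07826.
C_R = 0.07826·C_{A0}·X = 0.07826×3.44×0.848 = 0.228 mol/dm³; Y_R = C_R/C_{A0} = 0.0664.

0.0664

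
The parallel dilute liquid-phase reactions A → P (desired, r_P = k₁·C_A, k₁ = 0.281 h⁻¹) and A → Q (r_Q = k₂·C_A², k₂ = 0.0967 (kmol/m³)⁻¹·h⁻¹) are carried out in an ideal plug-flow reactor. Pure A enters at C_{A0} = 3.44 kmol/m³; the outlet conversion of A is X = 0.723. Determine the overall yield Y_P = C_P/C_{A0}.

C_A = C_{A0}(1−X) = 0.9529 kmol/m³.
Along a PFR/batch, dC_P/dC_A = −r_P/(r_P+r_Q) = −k₁/(k₁+k₂·C_A).
Integrating from C_{A0} to C_A: C_P = (0.281/0.0967)·ln[(0.281+0.0967·3.44)/(0.281+0.0967·0.953)] = 2.906·ln(0.6136/0.3731) = 1.446 kmol/m³.
Y_P = C_P/C_{A0} = 1.446/3.44 = 0.420.

0.420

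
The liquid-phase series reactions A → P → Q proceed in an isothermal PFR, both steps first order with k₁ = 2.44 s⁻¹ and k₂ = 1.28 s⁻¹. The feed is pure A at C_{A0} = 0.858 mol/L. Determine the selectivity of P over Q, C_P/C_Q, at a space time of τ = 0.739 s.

1.29

For first-order series with pure A initially, C_P(τ) = k₁C_{A0}/(k₂−k₁)·(e^(−k₁τ) − e^(−k₂τ)).
e^(−k₁τ) = e^(−2.44×0.739) = e^(−1.803) = 0.1648; e^(−k₂τ) = e^(−0.9459) = 0.3883.
C_P = 2.44×0.858/(1.28−2.44) × (0.1648−0.3883) = (-1.805)×(-0.2235) = 0.4034 mol/L.
C_A = C_{A0}e^(−k₁τ) = 0.1414 mol/L, so C_Q = C_{A0}−C_A−C_P = 0.3132 mol/L; C_P/C_Q = 1.29.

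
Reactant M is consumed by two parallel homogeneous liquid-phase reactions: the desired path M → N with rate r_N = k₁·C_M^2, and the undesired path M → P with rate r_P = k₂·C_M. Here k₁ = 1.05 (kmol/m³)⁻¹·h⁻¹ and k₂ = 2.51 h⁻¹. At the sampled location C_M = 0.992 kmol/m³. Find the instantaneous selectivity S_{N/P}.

0.415

S_{N/P} = r_N/r_P = (k₁·C_M^2)/(k₂·C_M) = (k₁/k₂)·C_M.
= (1.05×0.9920^2) / (2.51×0.9920) = 1.033/2.490 = 0.415.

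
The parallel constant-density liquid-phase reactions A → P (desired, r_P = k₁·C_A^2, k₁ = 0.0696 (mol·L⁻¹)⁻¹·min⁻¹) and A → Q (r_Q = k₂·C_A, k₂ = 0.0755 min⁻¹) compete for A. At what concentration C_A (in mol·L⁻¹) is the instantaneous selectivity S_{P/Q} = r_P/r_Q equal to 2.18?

2.36 mol·L⁻¹

S_{P/Q} = (k₁/k₂)·C_A ⇒ C_A = S·k₂/k₁.
= 2.18×0.0755/0.0696 = 2.36 mol·L⁻¹.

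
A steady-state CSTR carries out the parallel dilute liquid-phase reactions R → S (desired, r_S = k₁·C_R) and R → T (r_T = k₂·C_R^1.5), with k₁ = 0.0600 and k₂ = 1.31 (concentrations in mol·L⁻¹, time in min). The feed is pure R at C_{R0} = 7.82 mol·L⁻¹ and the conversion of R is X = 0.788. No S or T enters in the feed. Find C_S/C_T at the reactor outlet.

Exit C_R = C_{R0}(1−X) = 7.82×0.212 = 1.658 mol·L⁻¹.
In a CSTR the entire volume is at exit conditions, so r_S = 0.0600×1.658 = 0.09947 and r_T = 1.31×1.658^1.5 = 2.796.
Overall selectivity = C_S/C_T = r_Sτ/(r_Tτ) = r_S/r_T = 0.0356.

0.0356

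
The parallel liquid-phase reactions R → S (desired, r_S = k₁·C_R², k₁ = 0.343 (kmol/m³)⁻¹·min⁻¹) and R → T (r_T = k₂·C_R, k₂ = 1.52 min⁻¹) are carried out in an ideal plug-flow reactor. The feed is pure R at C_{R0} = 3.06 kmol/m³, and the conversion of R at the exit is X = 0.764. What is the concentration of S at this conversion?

0.680 kmol/m³

C_R = C_{R0}(1−X) = 0.7222 kmol/m³.
Along a PFR/batch, dC_T/dC_R = −r_T/(r_S+r_T) = −k₂/(k₂+k₁·C_R).
Integrating from C_{R0} to C_R: C_T = (1.52/0.343)·ln[(1.52+0.343·3.06)/(1.52+0.343·0.722)] = 4.431·ln(2.570/1.768) = 1.658 kmol/m³.
Then C_S = (C_{R0}−C_R) − C_T = 2.338 − 1.658 = 0.6802 kmol/m³.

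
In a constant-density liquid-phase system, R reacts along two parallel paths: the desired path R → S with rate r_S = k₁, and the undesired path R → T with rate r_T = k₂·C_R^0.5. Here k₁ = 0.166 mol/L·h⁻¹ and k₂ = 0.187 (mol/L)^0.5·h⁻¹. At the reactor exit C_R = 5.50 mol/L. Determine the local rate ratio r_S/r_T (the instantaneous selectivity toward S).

S_{S/T} = r_S/r_T = (k₁)/(k₂·C_R^0.5) = (k₁/k₂)·C_R^-0.5.
= (0.166) / (0.187×5.500^0.5) = 0.1660/0.4386 = 0.379.

0.379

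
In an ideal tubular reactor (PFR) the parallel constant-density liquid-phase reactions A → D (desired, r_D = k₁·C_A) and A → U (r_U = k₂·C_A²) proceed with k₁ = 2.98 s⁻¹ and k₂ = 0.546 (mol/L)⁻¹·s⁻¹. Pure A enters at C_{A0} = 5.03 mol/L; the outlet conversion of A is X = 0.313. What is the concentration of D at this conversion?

C_A = C_{A0}(1−X) = 3.456 mol/L.
Along a PFR/batch, dC_D/dC_A = −r_D/(r_D+r_U) = −k₁/(k₁+k₂·C_A).
Integrating from C_{A0} to C_A: C_D = (2.98/0.546)·ln[(2.98+0.546·5.03)/(2.98+0.546·3.46)] = 5.458·ln(5.726/4.867) = 0.8877 mol/L.

0.888 mol/L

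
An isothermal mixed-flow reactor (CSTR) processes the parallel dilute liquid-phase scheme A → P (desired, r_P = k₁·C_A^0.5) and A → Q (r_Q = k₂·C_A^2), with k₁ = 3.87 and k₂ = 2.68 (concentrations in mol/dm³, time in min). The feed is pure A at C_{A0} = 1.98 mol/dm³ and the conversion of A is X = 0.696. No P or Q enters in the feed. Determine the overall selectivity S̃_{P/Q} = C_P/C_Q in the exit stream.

3.09

Exit C_A = C_{A0}(1−X) = 1.98×0.304 = 0.6019 mol/dm³.
Rates in a CSTR are evaluated at the outlet concentration: r_P = 3.87×0.6019^0.5 = 3.002, r_Q = 2.68×0.6019^2 = 0.9710.
Overall selectivity = C_P/C_Q = r_Pτ/(r_Qτ) = r_P/r_Q = 3.09.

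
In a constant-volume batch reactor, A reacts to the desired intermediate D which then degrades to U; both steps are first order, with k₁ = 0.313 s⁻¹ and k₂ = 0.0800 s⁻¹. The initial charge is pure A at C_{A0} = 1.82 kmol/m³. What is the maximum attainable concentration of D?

For a first-order series the maximum intermediate yield is C_{D,max}/C_{A0} = (k₁/k₂)^[k₂/(k₂−k₁)].
= (0.313/0.0800)^(0.0800/(0.0800−0.313)) = (3.913)^(-0.3433) = 0.6260.
C_{D,max} = 0.6260×1.82 = 1.14 kmol/m³.

1.14 kmol/m³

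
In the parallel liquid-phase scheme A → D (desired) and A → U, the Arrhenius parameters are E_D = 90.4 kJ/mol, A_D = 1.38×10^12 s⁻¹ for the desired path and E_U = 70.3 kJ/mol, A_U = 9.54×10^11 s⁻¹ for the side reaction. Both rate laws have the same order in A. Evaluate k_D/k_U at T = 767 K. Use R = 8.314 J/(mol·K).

0.0619

k_D/k_U = (A_D/A_U)·exp[−(E_D−E_U)/(RT)] = (A_D/A_U)·exp[(E_U−E_D)/(RT)].
(E_U−E_D)/(RT) = (70.3−90.4)×10³/(8.314×767) = -20100/6377 = -3.152.
k_D/k_U = (1.38×10^12/9.54×10^11)·exp(-3.152) = 1.447 × 0.04277 = 0.0619.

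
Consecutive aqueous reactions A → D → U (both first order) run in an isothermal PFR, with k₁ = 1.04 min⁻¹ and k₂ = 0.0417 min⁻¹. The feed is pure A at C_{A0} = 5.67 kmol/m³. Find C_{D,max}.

Evaluating C_D at τ_opt = ln(k₂/k₁)/(k₂−k₁) gives C_{D,max}/C_{A0} = (k₁/k₂)^[k₂/(k₂−k₁)].
= (1.04/0.0417)^(0.0417/(0.0417−1.04)) = (24.94)^(-0.04177) = 0.8743.
C_{D,max} = 0.8743×5.67 = 4.96 kmol/m³.

4.96 kmol/m³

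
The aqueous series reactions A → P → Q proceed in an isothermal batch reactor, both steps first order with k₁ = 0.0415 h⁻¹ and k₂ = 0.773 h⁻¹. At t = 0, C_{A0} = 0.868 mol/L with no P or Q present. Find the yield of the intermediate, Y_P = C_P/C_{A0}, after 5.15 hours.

For first-order series with pure A initially, C_P(t) = k₁C_{A0}/(k₂−k₁)·(e^(−k₁t) − e^(−k₂t)).
e^(−k₁t) = e^(−0.0415×5.15) = e^(−0.2137) = 0.8076; e^(−k₂t) = e^(−3.981) = 0.01867.
C_P = 0.0415×0.868/(0.773−0.0415) × (0.8076−0.01867) = 0.04924×0.7889 = 0.03885 mol/L.
Y_P = C_P/C_{A0} = 0.03885/0.868 = 0.0448.

0.0448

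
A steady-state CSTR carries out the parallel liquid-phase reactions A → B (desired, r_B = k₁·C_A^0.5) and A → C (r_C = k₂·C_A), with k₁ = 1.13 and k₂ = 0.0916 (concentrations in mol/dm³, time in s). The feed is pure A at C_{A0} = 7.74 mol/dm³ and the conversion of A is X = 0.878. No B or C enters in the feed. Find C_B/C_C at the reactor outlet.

Exit C_A = C_{A0}(1−X) = 7.74×0.122 = 0.9443 mol/dm³.
A CSTR operates uniformly at the exit composition, giving r_B = 1.098 and r_C = 0.08650 (each k·C_A^n at C_A = 0.9443).
Overall selectivity = C_B/C_C = r_Bτ/(r_Cτ) = r_B/r_C = 12.7.

12.7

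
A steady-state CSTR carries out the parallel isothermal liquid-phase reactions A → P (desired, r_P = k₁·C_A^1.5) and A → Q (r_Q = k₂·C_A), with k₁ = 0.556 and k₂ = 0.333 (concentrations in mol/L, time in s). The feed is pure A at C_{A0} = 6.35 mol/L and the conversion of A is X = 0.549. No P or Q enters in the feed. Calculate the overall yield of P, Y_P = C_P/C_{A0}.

Exit C_A = C_{A0}(1−X) = 6.35×0.451 = 2.864 mol/L.
In a CSTR the entire volume is at exit conditions, so r_P = 0.556×2.864^1.5 = 2.695 and r_Q = 0.333×2.864 = 0.9537.
Fraction of consumed A going to P: r_P/(r_P+r_Q) = 0.7386.
C_P = 0.7386·C_{A0}·X = 0.7386×6.35×0.549 = 2.57 mol/L; Y_P = C_P/C_{A0} = 0.405.

0.405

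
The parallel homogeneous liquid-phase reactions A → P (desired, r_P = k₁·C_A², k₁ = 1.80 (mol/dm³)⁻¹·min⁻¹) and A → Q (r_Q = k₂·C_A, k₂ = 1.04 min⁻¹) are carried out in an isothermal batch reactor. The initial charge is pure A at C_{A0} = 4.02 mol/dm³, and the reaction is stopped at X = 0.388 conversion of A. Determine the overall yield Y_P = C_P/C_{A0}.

C_A = C_{A0}(1−X) = 2.460 mol/dm³.
Along a PFR/batch, dC_Q/dC_A = −r_Q/(r_P+r_Q) = −k₂/(k₂+k₁·C_A).
Integrating from C_{A0} to C_A: C_Q = (1.04/1.80)·ln[(1.04+1.80·4.02)/(1.04+1.80·2.46)] = 0.5778·ln(8.276/5.468) = 0.2394 mol/dm³.
Then C_P = (C_{A0}−C_A) − C_Q = 1.560 − 0.2394 = 1.320 mol/dm³.
Y_P = C_P/C_{A0} = 1.320/4.02 = 0.328.

0.328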